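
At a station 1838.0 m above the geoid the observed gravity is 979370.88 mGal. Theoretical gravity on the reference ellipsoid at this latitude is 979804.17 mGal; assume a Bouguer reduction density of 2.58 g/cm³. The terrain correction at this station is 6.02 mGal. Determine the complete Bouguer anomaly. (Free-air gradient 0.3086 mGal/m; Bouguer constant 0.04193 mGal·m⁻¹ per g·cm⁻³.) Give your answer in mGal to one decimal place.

-58.9

Free-air correction = 0.3086 × 1838.0 = 567.21 mGal
Free-air anomaly = 979370.88 − 979804.17 + (567.21) = 133.92 mGal
Bouguer slab correction = 0.04193 × 2.58 × 1838.0 = 198.83 mGal
Simple Bouguer anomaly = 133.92 − (198.83) = -64.91 mGal
Complete Bouguer anomaly = -64.91 + 6.02 = -58.89 mGal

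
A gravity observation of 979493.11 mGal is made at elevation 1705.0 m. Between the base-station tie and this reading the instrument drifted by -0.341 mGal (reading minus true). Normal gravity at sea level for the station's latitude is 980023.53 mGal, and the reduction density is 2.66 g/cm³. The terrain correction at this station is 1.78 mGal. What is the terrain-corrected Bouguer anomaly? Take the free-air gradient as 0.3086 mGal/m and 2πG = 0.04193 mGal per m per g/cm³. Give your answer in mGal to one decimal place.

-192.3

Drift-corrected reading = 979493.11 − (-0.341) = 979493.451 mGal
Free-air correction = 0.3086 × 1705.0 = 526.16 mGal
Free-air anomaly = 979493.451 − 980023.53 + (526.16) = -3.919 mGal
Bouguer slab correction = 0.04193 × 2.66 × 1705.0 = 190.17 mGal
Simple Bouguer anomaly = -3.919 − (190.17) = -194.089 mGal
Complete Bouguer anomaly = -194.089 + 1.78 = -192.309 mGal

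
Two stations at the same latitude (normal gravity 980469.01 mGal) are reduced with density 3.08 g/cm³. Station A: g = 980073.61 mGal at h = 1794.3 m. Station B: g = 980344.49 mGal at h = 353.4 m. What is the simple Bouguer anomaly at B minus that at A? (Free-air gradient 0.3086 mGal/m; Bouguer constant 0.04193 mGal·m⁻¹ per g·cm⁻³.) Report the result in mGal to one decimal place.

Δg_SB(A) = 980073.61 − 980469.01 + 0.3086×1794.3 − 0.04193×3.08×1794.3 = -73.40 mGal
Δg_SB(B) = 980344.49 − 980469.01 + 0.3086×353.4 − 0.04193×3.08×353.4 = -61.10 mGal
Difference = -61.10 − (-73.40) = 12.30 mGal

12.3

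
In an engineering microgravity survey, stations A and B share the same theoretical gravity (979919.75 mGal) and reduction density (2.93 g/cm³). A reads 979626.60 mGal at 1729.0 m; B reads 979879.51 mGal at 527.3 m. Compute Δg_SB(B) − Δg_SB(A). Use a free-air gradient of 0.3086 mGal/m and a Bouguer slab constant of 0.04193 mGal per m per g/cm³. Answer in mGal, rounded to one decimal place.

Δg_SB(A) = 979626.60 − 979919.75 + 0.3086×1729.0 − 0.04193×2.93×1729.0 = 28.00 mGal
Δg_SB(B) = 979879.51 − 979919.75 + 0.3086×527.3 − 0.04193×2.93×527.3 = 57.70 mGal
Difference = 57.70 − (28.00) = 29.70 mGal

29.7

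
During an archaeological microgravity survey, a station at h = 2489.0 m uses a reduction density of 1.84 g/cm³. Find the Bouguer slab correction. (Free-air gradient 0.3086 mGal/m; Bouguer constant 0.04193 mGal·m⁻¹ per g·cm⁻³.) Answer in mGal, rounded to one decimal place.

192.0

Bouguer slab correction = 0.04193 × 1.84 × 2489.0 = 192.0 mGal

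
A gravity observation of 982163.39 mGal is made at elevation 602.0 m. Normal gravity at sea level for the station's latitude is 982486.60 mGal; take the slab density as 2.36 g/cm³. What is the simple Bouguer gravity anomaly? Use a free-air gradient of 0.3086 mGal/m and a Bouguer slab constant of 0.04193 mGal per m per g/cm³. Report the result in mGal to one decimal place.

Free-air correction = 0.3086 × 602.0 = 185.78 mGal
Free-air anomaly = 982163.39 − 982486.60 + (185.78) = -137.43 mGal
Bouguer slab correction = 0.04193 × 2.36 × 602.0 = 59.57 mGal
Simple Bouguer anomaly = -137.43 − (59.57) = -197.00 mGal

-197.0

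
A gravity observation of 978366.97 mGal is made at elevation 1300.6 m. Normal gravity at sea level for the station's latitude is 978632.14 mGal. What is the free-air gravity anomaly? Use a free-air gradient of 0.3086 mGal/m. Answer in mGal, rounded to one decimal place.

Free-air correction = 0.3086 × 1300.6 = 401.37 mGal
Free-air anomaly = 978366.97 − 978632.14 + (401.37) = 136.20 mGal

136.2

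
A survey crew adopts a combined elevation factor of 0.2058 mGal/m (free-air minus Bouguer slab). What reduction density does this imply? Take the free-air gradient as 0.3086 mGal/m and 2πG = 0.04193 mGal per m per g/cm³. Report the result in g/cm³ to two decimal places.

0.2058 = 0.3086 − 0.04193 × ρ
ρ = (0.3086 − 0.2058) / 0.04193 = 2.45 g/cm³

2.45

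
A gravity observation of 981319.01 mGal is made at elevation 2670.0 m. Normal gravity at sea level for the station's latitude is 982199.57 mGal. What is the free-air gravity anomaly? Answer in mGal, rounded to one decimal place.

-56.6

Free-air correction = 0.3086 × 2670.0 = 823.96 mGal
Free-air anomaly = 981319.01 − 982199.57 + (823.96) = -56.60 mGal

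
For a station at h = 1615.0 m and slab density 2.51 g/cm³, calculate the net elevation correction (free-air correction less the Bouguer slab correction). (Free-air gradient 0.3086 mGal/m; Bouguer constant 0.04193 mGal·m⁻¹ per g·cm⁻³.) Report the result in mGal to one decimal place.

Combined gradient = 0.3086 − 0.04193 × 2.51 = 0.2033557 mGal/m
Combined elevation correction = 0.2033557 × 1615.0 = 328.4 mGal

328.4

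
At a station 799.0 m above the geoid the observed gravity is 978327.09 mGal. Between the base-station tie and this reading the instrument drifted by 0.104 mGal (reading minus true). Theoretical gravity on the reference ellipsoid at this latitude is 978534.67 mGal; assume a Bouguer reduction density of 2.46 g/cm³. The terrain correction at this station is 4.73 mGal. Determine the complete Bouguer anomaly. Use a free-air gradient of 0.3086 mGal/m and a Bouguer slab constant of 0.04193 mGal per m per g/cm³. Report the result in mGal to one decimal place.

-38.8

Drift-corrected reading = 978327.09 − (0.104) = 978326.986 mGal
Free-air correction = 0.3086 × 799.0 = 246.57 mGal
Free-air anomaly = 978326.986 − 978534.67 + (246.57) = 38.886 mGal
Bouguer slab correction = 0.04193 × 2.46 × 799.0 = 82.42 mGal
Simple Bouguer anomaly = 38.886 − (82.42) = -43.534 mGal
Complete Bouguer anomaly = -43.534 + 4.73 = -38.804 mGal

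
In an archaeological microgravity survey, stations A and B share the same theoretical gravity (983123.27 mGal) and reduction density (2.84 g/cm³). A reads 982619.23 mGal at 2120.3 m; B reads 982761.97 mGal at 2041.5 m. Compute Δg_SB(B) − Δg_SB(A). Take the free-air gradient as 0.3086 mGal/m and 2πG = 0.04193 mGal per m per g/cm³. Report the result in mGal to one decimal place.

Δg_SB(A) = 982619.23 − 983123.27 + 0.3086×2120.3 − 0.04193×2.84×2120.3 = -102.20 mGal
Δg_SB(B) = 982761.97 − 983123.27 + 0.3086×2041.5 − 0.04193×2.84×2041.5 = 25.60 mGal
Difference = 25.60 − (-102.20) = 127.80 mGal

127.8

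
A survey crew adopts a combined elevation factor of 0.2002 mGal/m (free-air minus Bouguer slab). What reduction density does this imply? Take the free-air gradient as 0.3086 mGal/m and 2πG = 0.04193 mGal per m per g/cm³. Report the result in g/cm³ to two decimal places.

2.59

0.2002 = 0.3086 − 0.04193 × ρ
ρ = (0.3086 − 0.2002) / 0.04193 = 2.59 g/cm³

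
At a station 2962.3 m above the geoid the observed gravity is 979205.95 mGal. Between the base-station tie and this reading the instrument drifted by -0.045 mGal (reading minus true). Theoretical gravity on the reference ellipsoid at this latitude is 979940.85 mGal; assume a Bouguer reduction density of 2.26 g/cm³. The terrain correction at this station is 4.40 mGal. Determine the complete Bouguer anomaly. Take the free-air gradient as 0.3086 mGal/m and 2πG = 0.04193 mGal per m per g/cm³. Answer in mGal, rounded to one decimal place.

-97.0

Drift-corrected reading = 979205.95 − (-0.045) = 979205.995 mGal
Free-air correction = 0.3086 × 2962.3 = 914.17 mGal
Free-air anomaly = 979205.995 − 979940.85 + (914.17) = 179.315 mGal
Bouguer slab correction = 0.04193 × 2.26 × 2962.3 = 280.71 mGal
Simple Bouguer anomaly = 179.315 − (280.71) = -101.395 mGal
Complete Bouguer anomaly = -101.395 + 4.40 = -96.995 mGal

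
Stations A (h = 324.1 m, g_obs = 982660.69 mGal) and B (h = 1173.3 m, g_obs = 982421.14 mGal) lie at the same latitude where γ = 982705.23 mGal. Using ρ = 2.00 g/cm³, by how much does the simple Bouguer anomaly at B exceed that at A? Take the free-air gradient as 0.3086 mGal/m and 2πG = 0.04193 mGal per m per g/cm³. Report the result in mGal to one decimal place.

-48.7

Δg_SB(A) = 982660.69 − 982705.23 + 0.3086×324.1 − 0.04193×2.00×324.1 = 28.30 mGal
Δg_SB(B) = 982421.14 − 982705.23 + 0.3086×1173.3 − 0.04193×2.00×1173.3 = -20.40 mGal
Difference = -20.40 − (28.30) = -48.70 mGal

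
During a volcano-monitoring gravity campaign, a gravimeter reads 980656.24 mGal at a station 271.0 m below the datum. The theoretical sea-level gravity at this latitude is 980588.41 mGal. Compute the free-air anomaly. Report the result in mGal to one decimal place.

Free-air correction = 0.3086 × -271.0 = -83.63 mGal
Free-air anomaly = 980656.24 − 980588.41 + (-83.63) = -15.80 mGal

-15.8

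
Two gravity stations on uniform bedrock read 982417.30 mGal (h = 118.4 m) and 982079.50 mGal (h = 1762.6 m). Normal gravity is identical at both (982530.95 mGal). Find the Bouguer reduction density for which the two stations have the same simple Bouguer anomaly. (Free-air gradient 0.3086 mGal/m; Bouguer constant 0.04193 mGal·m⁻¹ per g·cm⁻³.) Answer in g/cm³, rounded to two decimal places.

Δg_obs = 982079.50 − 982417.30 = -337.80 mGal over Δh = 1762.6 − 118.4 = 1644.2 m
Equal Bouguer anomalies ⇒ Δg_obs + (0.3086 − 0.04193ρ)·Δh = 0
0.3086 − 0.04193ρ = −Δg_obs/Δh = 0.20545
ρ = (0.3086 − 0.20545) / 0.04193 = 2.46 g/cm³

2.46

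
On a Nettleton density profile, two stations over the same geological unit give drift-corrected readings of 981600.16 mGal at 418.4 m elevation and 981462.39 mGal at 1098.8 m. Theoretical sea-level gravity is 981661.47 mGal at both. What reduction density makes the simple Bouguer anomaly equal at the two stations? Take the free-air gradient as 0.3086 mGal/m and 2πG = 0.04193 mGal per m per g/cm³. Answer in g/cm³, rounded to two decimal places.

2.53

Δg_obs = 981462.39 − 981600.16 = -137.77 mGal over Δh = 1098.8 − 418.4 = 680.4 m
Equal Bouguer anomalies ⇒ Δg_obs + (0.3086 − 0.04193ρ)·Δh = 0
0.3086 − 0.04193ρ = −Δg_obs/Δh = 0.20248
ρ = (0.3086 − 0.20248) / 0.04193 = 2.53 g/cm³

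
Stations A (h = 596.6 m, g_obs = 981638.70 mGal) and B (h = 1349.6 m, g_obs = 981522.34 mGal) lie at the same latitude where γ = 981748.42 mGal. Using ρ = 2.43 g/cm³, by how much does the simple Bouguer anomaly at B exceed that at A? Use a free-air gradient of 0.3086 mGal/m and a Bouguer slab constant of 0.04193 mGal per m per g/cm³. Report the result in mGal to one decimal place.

39.3

Δg_SB(A) = 981638.70 − 981748.42 + 0.3086×596.6 − 0.04193×2.43×596.6 = 13.60 mGal
Δg_SB(B) = 981522.34 − 981748.42 + 0.3086×1349.6 − 0.04193×2.43×1349.6 = 52.90 mGal
Difference = 52.90 − (13.60) = 39.30 mGal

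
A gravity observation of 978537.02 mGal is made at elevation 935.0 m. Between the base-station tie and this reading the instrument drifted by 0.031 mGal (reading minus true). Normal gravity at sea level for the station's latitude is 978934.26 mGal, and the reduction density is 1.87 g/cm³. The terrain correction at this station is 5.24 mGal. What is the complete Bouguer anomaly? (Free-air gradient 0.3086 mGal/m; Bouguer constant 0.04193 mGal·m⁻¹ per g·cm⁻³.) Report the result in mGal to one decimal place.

-176.8

Drift-corrected reading = 978537.02 − (0.031) = 978536.989 mGal
Free-air correction = 0.3086 × 935.0 = 288.54 mGal
Free-air anomaly = 978536.989 − 978934.26 + (288.54) = -108.731 mGal
Bouguer slab correction = 0.04193 × 1.87 × 935.0 = 73.31 mGal
Simple Bouguer anomaly = -108.731 − (73.31) = -182.041 mGal
Complete Bouguer anomaly = -182.041 + 5.24 = -176.801 mGal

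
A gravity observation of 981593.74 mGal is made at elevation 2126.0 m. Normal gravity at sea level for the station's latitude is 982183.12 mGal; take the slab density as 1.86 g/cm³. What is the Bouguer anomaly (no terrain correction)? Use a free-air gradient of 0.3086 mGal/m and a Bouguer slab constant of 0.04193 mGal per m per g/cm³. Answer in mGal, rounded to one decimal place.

-99.1

Free-air correction = 0.3086 × 2126.0 = 656.08 mGal
Free-air anomaly = 981593.74 − 982183.12 + (656.08) = 66.70 mGal
Bouguer slab correction = 0.04193 × 1.86 × 2126.0 = 165.81 mGal
Simple Bouguer anomaly = 66.70 − (165.81) = -99.11 mGal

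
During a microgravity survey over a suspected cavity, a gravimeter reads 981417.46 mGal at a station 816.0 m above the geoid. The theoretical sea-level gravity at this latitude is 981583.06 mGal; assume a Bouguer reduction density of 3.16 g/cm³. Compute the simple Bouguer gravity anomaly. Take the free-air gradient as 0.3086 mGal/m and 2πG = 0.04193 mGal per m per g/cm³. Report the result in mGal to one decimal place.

Free-air correction = 0.3086 × 816.0 = 251.82 mGal
Free-air anomaly = 981417.46 − 981583.06 + (251.82) = 86.22 mGal
Bouguer slab correction = 0.04193 × 3.16 × 816.0 = 108.12 mGal
Simple Bouguer anomaly = 86.22 − (108.12) = -21.90 mGal

-21.9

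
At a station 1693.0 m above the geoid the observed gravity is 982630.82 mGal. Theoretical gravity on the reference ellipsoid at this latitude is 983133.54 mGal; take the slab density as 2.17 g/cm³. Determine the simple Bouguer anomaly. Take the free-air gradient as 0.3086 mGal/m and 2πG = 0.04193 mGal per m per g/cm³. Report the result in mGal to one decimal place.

Free-air correction = 0.3086 × 1693.0 = 522.46 mGal
Free-air anomaly = 982630.82 − 983133.54 + (522.46) = 19.74 mGal
Bouguer slab correction = 0.04193 × 2.17 × 1693.0 = 154.04 mGal
Simple Bouguer anomaly = 19.74 − (154.04) = -134.30 mGal

-134.3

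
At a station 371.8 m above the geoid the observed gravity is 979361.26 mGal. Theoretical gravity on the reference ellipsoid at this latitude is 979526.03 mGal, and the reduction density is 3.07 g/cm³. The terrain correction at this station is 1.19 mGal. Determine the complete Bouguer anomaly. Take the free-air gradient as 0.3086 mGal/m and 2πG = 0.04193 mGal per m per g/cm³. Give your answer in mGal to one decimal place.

-96.7

Free-air correction = 0.3086 × 371.8 = 114.74 mGal
Free-air anomaly = 979361.26 − 979526.03 + (114.74) = -50.03 mGal
Bouguer slab correction = 0.04193 × 3.07 × 371.8 = 47.86 mGal
Simple Bouguer anomaly = -50.03 − (47.86) = -97.89 mGal
Complete Bouguer anomaly = -97.89 + 1.19 = -96.70 mGal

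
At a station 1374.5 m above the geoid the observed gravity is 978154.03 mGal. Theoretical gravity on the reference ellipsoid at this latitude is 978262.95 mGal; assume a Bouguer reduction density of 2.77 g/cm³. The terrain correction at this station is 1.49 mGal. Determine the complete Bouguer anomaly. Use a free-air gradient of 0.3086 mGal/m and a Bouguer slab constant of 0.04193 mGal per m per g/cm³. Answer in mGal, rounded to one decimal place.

Free-air correction = 0.3086 × 1374.5 = 424.17 mGal
Free-air anomaly = 978154.03 − 978262.95 + (424.17) = 315.25 mGal
Bouguer slab correction = 0.04193 × 2.77 × 1374.5 = 159.64 mGal
Simple Bouguer anomaly = 315.25 − (159.64) = 155.61 mGal
Complete Bouguer anomaly = 155.61 + 1.49 = 157.10 mGal

157.1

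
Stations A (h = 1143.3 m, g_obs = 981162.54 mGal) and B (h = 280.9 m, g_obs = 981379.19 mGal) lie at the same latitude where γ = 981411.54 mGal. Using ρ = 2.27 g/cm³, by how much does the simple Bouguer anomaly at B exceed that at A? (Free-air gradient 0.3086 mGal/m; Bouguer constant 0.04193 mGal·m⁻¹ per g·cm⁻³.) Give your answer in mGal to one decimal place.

32.6

Δg_SB(A) = 981162.54 − 981411.54 + 0.3086×1143.3 − 0.04193×2.27×1143.3 = -5.00 mGal
Δg_SB(B) = 981379.19 − 981411.54 + 0.3086×280.9 − 0.04193×2.27×280.9 = 27.60 mGal
Difference = 27.60 − (-5.00) = 32.60 mGal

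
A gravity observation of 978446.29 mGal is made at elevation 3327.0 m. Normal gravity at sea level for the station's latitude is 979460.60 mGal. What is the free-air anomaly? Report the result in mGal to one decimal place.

12.4

Free-air correction = 0.3086 × 3327.0 = 1026.71 mGal
Free-air anomaly = 978446.29 − 979460.60 + (1026.71) = 12.40 mGal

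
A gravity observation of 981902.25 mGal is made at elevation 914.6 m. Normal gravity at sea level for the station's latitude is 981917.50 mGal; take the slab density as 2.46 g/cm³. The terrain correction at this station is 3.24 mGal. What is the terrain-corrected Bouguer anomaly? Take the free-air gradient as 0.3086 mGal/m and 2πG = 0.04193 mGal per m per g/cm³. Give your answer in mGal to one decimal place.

175.9

Free-air correction = 0.3086 × 914.6 = 282.25 mGal
Free-air anomaly = 981902.25 − 981917.50 + (282.25) = 267.00 mGal
Bouguer slab correction = 0.04193 × 2.46 × 914.6 = 94.34 mGal
Simple Bouguer anomaly = 267.00 − (94.34) = 172.66 mGal
Complete Bouguer anomaly = 172.66 + 3.24 = 175.90 mGal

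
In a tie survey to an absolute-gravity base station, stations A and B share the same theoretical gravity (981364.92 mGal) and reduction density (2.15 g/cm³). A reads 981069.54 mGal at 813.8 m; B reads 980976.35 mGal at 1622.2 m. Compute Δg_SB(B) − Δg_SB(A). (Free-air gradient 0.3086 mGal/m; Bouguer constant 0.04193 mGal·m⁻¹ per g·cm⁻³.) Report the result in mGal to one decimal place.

Δg_SB(A) = 981069.54 − 981364.92 + 0.3086×813.8 − 0.04193×2.15×813.8 = -117.60 mGal
Δg_SB(B) = 980976.35 − 981364.92 + 0.3086×1622.2 − 0.04193×2.15×1622.2 = -34.20 mGal
Difference = -34.20 − (-117.60) = 83.40 mGal

83.4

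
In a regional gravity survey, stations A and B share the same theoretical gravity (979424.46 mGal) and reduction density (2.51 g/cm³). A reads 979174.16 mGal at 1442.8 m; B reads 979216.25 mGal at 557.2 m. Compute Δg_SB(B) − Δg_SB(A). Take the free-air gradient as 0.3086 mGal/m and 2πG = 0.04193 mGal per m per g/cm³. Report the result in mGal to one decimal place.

-138.0

Δg_SB(A) = 979174.16 − 979424.46 + 0.3086×1442.8 − 0.04193×2.51×1442.8 = 43.10 mGal
Δg_SB(B) = 979216.25 − 979424.46 + 0.3086×557.2 − 0.04193×2.51×557.2 = -94.90 mGal
Difference = -94.90 − (43.10) = -138.00 mGal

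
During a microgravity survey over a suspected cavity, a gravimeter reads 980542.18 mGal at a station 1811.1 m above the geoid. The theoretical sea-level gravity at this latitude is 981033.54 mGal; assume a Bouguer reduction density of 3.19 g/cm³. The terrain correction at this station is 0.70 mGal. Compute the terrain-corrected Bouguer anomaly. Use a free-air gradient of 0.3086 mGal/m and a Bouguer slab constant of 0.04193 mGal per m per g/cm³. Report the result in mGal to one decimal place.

-174.0

Free-air correction = 0.3086 × 1811.1 = 558.91 mGal
Free-air anomaly = 980542.18 − 981033.54 + (558.91) = 67.55 mGal
Bouguer slab correction = 0.04193 × 3.19 × 1811.1 = 242.25 mGal
Simple Bouguer anomaly = 67.55 − (242.25) = -174.70 mGal
Complete Bouguer anomaly = -174.70 + 0.70 = -174.00 mGal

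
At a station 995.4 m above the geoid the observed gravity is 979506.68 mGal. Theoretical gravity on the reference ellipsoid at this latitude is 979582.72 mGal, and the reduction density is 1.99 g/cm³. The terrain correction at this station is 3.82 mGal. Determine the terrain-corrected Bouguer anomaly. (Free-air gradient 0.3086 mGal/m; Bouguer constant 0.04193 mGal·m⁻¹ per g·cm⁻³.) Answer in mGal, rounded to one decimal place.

151.9

Free-air correction = 0.3086 × 995.4 = 307.18 mGal
Free-air anomaly = 979506.68 − 979582.72 + (307.18) = 231.14 mGal
Bouguer slab correction = 0.04193 × 1.99 × 995.4 = 83.06 mGal
Simple Bouguer anomaly = 231.14 − (83.06) = 148.08 mGal
Complete Bouguer anomaly = 148.08 + 3.82 = 151.90 mGal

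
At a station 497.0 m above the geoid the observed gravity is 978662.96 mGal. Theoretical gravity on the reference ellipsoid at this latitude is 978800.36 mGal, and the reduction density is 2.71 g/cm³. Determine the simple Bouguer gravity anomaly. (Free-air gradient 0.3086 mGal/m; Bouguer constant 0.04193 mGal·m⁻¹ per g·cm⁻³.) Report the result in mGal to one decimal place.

Free-air correction = 0.3086 × 497.0 = 153.37 mGal
Free-air anomaly = 978662.96 − 978800.36 + (153.37) = 15.97 mGal
Bouguer slab correction = 0.04193 × 2.71 × 497.0 = 56.47 mGal
Simple Bouguer anomaly = 15.97 − (56.47) = -40.50 mGal

-40.5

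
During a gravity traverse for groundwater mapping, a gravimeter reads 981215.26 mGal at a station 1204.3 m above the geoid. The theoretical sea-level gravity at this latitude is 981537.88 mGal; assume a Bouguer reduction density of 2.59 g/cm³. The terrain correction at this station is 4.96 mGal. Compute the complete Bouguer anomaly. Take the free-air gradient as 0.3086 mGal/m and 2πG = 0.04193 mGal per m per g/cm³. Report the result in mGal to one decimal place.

Free-air correction = 0.3086 × 1204.3 = 371.65 mGal
Free-air anomaly = 981215.26 − 981537.88 + (371.65) = 49.03 mGal
Bouguer slab correction = 0.04193 × 2.59 × 1204.3 = 130.79 mGal
Simple Bouguer anomaly = 49.03 − (130.79) = -81.76 mGal
Complete Bouguer anomaly = -81.76 + 4.96 = -76.80 mGal

-76.8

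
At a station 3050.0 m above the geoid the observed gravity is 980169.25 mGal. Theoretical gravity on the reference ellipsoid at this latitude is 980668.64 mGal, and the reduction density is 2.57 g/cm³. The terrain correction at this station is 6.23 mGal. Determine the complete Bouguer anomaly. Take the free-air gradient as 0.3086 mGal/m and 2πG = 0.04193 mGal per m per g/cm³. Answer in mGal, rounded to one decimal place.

119.4

Free-air correction = 0.3086 × 3050.0 = 941.23 mGal
Free-air anomaly = 980169.25 − 980668.64 + (941.23) = 441.84 mGal
Bouguer slab correction = 0.04193 × 2.57 × 3050.0 = 328.67 mGal
Simple Bouguer anomaly = 441.84 − (328.67) = 113.17 mGal
Complete Bouguer anomaly = 113.17 + 6.23 = 119.40 mGal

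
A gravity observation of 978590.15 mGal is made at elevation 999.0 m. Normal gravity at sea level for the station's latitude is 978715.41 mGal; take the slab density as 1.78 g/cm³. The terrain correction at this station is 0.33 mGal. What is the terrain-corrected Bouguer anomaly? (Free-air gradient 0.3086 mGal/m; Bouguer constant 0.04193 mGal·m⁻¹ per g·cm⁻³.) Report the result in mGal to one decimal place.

108.8

Free-air correction = 0.3086 × 999.0 = 308.29 mGal
Free-air anomaly = 978590.15 − 978715.41 + (308.29) = 183.03 mGal
Bouguer slab correction = 0.04193 × 1.78 × 999.0 = 74.56 mGal
Simple Bouguer anomaly = 183.03 − (74.56) = 108.47 mGal
Complete Bouguer anomaly = 108.47 + 0.33 = 108.80 mGal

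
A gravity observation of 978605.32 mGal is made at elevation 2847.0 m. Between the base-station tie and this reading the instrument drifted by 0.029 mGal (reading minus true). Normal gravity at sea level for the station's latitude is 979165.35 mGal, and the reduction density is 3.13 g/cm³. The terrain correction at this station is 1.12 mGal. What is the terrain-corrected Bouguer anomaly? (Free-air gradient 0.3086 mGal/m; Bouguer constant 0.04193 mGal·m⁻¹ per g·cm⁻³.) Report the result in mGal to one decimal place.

-54.0

Drift-corrected reading = 978605.32 − (0.029) = 978605.291 mGal
Free-air correction = 0.3086 × 2847.0 = 878.58 mGal
Free-air anomaly = 978605.291 − 979165.35 + (878.58) = 318.521 mGal
Bouguer slab correction = 0.04193 × 3.13 × 2847.0 = 373.64 mGal
Simple Bouguer anomaly = 318.521 − (373.64) = -55.119 mGal
Complete Bouguer anomaly = -55.119 + 1.12 = -53.999 mGal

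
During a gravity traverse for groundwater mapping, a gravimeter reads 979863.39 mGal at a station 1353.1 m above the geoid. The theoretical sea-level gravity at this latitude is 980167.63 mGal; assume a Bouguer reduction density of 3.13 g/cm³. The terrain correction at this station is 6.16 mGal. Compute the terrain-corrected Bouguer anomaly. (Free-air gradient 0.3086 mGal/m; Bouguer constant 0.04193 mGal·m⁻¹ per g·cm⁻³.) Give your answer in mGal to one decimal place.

-58.1

Free-air correction = 0.3086 × 1353.1 = 417.57 mGal
Free-air anomaly = 979863.39 − 980167.63 + (417.57) = 113.33 mGal
Bouguer slab correction = 0.04193 × 3.13 × 1353.1 = 177.58 mGal
Simple Bouguer anomaly = 113.33 − (177.58) = -64.25 mGal
Complete Bouguer anomaly = -64.25 + 6.16 = -58.09 mGal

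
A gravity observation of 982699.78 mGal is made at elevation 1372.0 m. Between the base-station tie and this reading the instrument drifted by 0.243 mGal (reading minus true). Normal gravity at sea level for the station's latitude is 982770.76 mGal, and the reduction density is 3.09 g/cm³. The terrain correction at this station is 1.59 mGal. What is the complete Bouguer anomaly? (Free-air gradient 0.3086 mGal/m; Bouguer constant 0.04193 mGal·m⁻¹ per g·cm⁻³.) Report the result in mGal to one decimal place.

176.0

Drift-corrected reading = 982699.78 − (0.243) = 982699.537 mGal
Free-air correction = 0.3086 × 1372.0 = 423.40 mGal
Free-air anomaly = 982699.537 − 982770.76 + (423.40) = 352.177 mGal
Bouguer slab correction = 0.04193 × 3.09 × 1372.0 = 177.76 mGal
Simple Bouguer anomaly = 352.177 − (177.76) = 174.417 mGal
Complete Bouguer anomaly = 174.417 + 1.59 = 176.007 mGal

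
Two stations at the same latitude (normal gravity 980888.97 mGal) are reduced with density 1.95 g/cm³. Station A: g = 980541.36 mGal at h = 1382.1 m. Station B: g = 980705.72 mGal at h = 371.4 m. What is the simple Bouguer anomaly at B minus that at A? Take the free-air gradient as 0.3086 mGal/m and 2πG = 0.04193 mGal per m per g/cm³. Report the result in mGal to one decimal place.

-64.9

Δg_SB(A) = 980541.36 − 980888.97 + 0.3086×1382.1 − 0.04193×1.95×1382.1 = -34.10 mGal
Δg_SB(B) = 980705.72 − 980888.97 + 0.3086×371.4 − 0.04193×1.95×371.4 = -99.00 mGal
Difference = -99.00 − (-34.10) = -64.90 mGal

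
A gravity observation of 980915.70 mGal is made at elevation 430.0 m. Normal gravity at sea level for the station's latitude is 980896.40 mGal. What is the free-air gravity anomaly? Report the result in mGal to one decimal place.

152.0

Free-air correction = 0.3086 × 430.0 = 132.70 mGal
Free-air anomaly = 980915.70 − 980896.40 + (132.70) = 152.00 mGal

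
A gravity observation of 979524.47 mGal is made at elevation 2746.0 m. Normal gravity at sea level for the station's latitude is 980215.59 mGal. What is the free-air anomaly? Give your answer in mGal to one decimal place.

156.3

Free-air correction = 0.3086 × 2746.0 = 847.42 mGal
Free-air anomaly = 979524.47 − 980215.59 + (847.42) = 156.30 mGal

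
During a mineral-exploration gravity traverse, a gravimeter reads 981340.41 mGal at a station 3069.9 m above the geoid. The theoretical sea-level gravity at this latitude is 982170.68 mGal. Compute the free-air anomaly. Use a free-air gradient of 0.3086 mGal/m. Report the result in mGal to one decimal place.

117.1

Free-air correction = 0.3086 × 3069.9 = 947.37 mGal
Free-air anomaly = 981340.41 − 982170.68 + (947.37) = 117.10 mGal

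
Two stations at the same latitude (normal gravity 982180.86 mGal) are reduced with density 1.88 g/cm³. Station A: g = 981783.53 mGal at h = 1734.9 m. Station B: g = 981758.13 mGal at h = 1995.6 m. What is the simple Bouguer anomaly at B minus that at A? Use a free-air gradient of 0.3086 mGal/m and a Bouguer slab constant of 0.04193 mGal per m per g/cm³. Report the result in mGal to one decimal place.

34.5

Δg_SB(A) = 981783.53 − 982180.86 + 0.3086×1734.9 − 0.04193×1.88×1734.9 = 1.30 mGal
Δg_SB(B) = 981758.13 − 982180.86 + 0.3086×1995.6 − 0.04193×1.88×1995.6 = 35.80 mGal
Difference = 35.80 − (1.30) = 34.50 mGal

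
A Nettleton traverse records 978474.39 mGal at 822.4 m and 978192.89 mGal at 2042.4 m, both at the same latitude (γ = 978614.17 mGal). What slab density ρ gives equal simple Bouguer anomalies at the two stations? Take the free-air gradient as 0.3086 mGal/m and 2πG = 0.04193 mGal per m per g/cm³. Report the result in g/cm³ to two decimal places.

1.86

Δg_obs = 978192.89 − 978474.39 = -281.50 mGal over Δh = 2042.4 − 822.4 = 1220.0 m
Equal Bouguer anomalies ⇒ Δg_obs + (0.3086 − 0.04193ρ)·Δh = 0
0.3086 − 0.04193ρ = −Δg_obs/Δh = 0.23074
ρ = (0.3086 − 0.23074) / 0.04193 = 1.86 g/cm³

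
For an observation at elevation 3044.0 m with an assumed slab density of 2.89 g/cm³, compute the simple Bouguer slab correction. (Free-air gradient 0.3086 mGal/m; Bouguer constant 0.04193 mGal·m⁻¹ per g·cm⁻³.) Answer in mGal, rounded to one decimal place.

368.9

Bouguer slab correction = 0.04193 × 2.89 × 3044.0 = 368.9 mGal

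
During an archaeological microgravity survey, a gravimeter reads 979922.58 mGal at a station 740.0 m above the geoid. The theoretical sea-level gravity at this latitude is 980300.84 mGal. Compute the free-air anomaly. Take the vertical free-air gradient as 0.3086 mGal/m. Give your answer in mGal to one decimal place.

-149.9

Free-air correction = 0.3086 × 740.0 = 228.36 mGal
Free-air anomaly = 979922.58 − 980300.84 + (228.36) = -149.90 mGal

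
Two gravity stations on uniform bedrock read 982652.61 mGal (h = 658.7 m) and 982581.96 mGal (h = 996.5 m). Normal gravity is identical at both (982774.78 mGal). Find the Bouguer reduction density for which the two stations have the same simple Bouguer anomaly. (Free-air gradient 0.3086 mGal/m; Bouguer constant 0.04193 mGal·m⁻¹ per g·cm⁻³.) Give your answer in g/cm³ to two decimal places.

2.37

Δg_obs = 982581.96 − 982652.61 = -70.65 mGal over Δh = 996.5 − 658.7 = 337.8 m
Equal Bouguer anomalies ⇒ Δg_obs + (0.3086 − 0.04193ρ)·Δh = 0
0.3086 − 0.04193ρ = −Δg_obs/Δh = 0.20915
ρ = (0.3086 − 0.20915) / 0.04193 = 2.37 g/cm³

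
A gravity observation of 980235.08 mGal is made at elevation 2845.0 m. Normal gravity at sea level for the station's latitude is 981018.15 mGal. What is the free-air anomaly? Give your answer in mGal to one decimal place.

Free-air correction = 0.3086 × 2845.0 = 877.97 mGal
Free-air anomaly = 980235.08 − 981018.15 + (877.97) = 94.90 mGal

94.9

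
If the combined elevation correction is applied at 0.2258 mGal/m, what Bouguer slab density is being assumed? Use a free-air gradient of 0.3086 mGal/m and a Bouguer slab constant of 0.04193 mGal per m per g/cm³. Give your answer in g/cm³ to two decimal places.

0.2258 = 0.3086 − 0.04193 × ρ
ρ = (0.3086 − 0.2258) / 0.04193 = 1.97 g/cm³

1.97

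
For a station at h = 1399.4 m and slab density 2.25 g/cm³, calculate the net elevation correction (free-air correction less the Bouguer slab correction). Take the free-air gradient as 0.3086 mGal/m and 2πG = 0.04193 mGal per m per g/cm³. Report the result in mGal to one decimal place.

299.8

Combined gradient = 0.3086 − 0.04193 × 2.25 = 0.2142575 mGal/m
Combined elevation correction = 0.2142575 × 1399.4 = 299.8 mGal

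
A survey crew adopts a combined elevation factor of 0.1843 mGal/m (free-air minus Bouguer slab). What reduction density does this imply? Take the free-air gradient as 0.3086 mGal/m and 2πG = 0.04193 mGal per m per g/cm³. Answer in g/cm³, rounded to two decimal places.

2.96

0.1843 = 0.3086 − 0.04193 × ρ
ρ = (0.3086 − 0.1843) / 0.04193 = 2.96 g/cm³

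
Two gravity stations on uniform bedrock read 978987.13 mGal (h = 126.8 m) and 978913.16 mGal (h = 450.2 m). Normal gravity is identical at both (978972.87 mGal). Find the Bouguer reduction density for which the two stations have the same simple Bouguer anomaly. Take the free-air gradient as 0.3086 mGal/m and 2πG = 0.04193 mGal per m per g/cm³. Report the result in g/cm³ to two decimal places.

1.90

Δg_obs = 978913.16 − 978987.13 = -73.97 mGal over Δh = 450.2 − 126.8 = 323.4 m
Equal Bouguer anomalies ⇒ Δg_obs + (0.3086 − 0.04193ρ)·Δh = 0
0.3086 − 0.04193ρ = −Δg_obs/Δh = 0.22873
ρ = (0.3086 − 0.22873) / 0.04193 = 1.90 g/cm³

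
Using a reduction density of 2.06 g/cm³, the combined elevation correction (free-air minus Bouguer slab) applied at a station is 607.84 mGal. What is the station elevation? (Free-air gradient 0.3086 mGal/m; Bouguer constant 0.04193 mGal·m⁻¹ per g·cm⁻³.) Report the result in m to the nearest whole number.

2735

Combined gradient = 0.3086 − 0.04193 × 2.06 = 0.2222242 mGal/m
h = 607.84 / 0.2222242 = 2735.26 m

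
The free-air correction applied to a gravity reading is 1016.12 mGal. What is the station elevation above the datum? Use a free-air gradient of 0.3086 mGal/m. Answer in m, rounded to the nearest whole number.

3293

h = 1016.12 / 0.3086 = 3292.68 m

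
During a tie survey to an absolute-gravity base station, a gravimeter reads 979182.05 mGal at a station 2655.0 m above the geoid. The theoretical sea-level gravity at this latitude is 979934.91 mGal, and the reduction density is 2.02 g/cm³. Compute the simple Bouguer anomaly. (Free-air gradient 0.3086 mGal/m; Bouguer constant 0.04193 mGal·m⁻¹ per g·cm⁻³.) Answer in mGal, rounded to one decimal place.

-158.4

Free-air correction = 0.3086 × 2655.0 = 819.33 mGal
Free-air anomaly = 979182.05 − 979934.91 + (819.33) = 66.47 mGal
Bouguer slab correction = 0.04193 × 2.02 × 2655.0 = 224.87 mGal
Simple Bouguer anomaly = 66.47 − (224.87) = -158.40 mGal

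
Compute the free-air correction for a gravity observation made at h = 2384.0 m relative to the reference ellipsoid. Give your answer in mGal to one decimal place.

735.7

Free-air correction = 0.3086 × 2384.0 = 735.7 mGal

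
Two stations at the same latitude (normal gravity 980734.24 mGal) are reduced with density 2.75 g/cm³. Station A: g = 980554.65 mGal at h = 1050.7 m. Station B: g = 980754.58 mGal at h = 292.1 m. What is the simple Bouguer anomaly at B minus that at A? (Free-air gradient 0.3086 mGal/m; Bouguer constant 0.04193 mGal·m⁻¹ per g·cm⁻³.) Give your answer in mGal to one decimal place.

Δg_SB(A) = 980554.65 − 980734.24 + 0.3086×1050.7 − 0.04193×2.75×1050.7 = 23.50 mGal
Δg_SB(B) = 980754.58 − 980734.24 + 0.3086×292.1 − 0.04193×2.75×292.1 = 76.80 mGal
Difference = 76.80 − (23.50) = 53.30 mGal

53.3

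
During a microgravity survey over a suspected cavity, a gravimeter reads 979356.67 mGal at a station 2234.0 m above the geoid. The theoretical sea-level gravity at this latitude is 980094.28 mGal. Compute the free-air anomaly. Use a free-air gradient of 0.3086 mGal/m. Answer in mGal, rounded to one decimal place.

-48.2

Free-air correction = 0.3086 × 2234.0 = 689.41 mGal
Free-air anomaly = 979356.67 − 980094.28 + (689.41) = -48.20 mGal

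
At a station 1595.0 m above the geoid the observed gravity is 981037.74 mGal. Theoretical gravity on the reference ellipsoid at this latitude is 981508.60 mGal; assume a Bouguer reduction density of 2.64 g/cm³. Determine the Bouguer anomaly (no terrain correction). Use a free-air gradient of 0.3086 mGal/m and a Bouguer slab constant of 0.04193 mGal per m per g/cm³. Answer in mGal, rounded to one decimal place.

-155.2

Free-air correction = 0.3086 × 1595.0 = 492.22 mGal
Free-air anomaly = 981037.74 − 981508.60 + (492.22) = 21.36 mGal
Bouguer slab correction = 0.04193 × 2.64 × 1595.0 = 176.56 mGal
Simple Bouguer anomaly = 21.36 − (176.56) = -155.20 mGal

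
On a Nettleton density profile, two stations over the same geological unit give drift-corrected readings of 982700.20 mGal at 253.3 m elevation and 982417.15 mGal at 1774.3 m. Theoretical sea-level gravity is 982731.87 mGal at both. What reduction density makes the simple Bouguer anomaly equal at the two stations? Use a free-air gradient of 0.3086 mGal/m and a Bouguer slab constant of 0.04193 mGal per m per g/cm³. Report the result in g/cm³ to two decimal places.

Δg_obs = 982417.15 − 982700.20 = -283.05 mGal over Δh = 1774.3 − 253.3 = 1521.0 m
Equal Bouguer anomalies ⇒ Δg_obs + (0.3086 − 0.04193ρ)·Δh = 0
0.3086 − 0.04193ρ = −Δg_obs/Δh = 0.18609
ρ = (0.3086 − 0.18609) / 0.04193 = 2.92 g/cm³

2.92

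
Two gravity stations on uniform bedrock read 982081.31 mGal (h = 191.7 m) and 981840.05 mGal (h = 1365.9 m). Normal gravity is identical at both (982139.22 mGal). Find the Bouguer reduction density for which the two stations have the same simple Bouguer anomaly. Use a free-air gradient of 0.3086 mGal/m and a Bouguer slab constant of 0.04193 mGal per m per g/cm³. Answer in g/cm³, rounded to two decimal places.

Δg_obs = 981840.05 − 982081.31 = -241.26 mGal over Δh = 1365.9 − 191.7 = 1174.2 m
Equal Bouguer anomalies ⇒ Δg_obs + (0.3086 − 0.04193ρ)·Δh = 0
0.3086 − 0.04193ρ = −Δg_obs/Δh = 0.20547
ρ = (0.3086 − 0.20547) / 0.04193 = 2.46 g/cm³

2.46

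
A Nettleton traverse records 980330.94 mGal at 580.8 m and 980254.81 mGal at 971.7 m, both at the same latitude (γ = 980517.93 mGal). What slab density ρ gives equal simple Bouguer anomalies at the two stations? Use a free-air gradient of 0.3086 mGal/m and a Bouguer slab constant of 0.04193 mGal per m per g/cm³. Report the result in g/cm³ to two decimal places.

2.72

Δg_obs = 980254.81 − 980330.94 = -76.13 mGal over Δh = 971.7 − 580.8 = 390.9 m
Equal Bouguer anomalies ⇒ Δg_obs + (0.3086 − 0.04193ρ)·Δh = 0
0.3086 − 0.04193ρ = −Δg_obs/Δh = 0.19476
ρ = (0.3086 − 0.19476) / 0.04193 = 2.72 g/cm³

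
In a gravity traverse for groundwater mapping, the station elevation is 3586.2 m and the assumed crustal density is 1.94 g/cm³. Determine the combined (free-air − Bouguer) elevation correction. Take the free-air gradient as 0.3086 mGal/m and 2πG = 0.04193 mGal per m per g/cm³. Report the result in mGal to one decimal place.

815.0

Combined gradient = 0.3086 − 0.04193 × 1.94 = 0.2272558 mGal/m
Combined elevation correction = 0.2272558 × 3586.2 = 815.0 mGal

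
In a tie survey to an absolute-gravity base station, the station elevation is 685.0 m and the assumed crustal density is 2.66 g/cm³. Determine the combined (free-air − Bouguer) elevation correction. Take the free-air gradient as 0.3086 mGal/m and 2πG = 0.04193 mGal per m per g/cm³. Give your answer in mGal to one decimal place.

135.0

Combined gradient = 0.3086 − 0.04193 × 2.66 = 0.1970662 mGal/m
Combined elevation correction = 0.1970662 × 685.0 = 135.0 mGal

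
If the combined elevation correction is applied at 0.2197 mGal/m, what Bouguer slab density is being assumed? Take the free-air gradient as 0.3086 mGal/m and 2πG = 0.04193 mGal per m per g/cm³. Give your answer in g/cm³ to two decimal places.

0.2197 = 0.3086 − 0.04193 × ρ
ρ = (0.3086 − 0.2197) / 0.04193 = 2.12 g/cm³

2.12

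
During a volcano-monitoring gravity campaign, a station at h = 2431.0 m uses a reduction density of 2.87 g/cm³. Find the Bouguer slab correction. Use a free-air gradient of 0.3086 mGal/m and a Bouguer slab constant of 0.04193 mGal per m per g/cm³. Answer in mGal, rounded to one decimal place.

292.5

Bouguer slab correction = 0.04193 × 2.87 × 2431.0 = 292.5 mGal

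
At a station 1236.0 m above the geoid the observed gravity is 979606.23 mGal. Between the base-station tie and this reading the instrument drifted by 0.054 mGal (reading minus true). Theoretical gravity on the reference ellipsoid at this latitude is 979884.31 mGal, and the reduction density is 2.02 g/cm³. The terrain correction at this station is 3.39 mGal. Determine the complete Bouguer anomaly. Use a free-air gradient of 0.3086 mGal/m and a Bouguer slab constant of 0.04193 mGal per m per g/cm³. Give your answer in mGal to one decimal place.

2.0

Drift-corrected reading = 979606.23 − (0.054) = 979606.176 mGal
Free-air correction = 0.3086 × 1236.0 = 381.43 mGal
Free-air anomaly = 979606.176 − 979884.31 + (381.43) = 103.296 mGal
Bouguer slab correction = 0.04193 × 2.02 × 1236.0 = 104.69 mGal
Simple Bouguer anomaly = 103.296 − (104.69) = -1.394 mGal
Complete Bouguer anomaly = -1.394 + 3.39 = 1.996 mGal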